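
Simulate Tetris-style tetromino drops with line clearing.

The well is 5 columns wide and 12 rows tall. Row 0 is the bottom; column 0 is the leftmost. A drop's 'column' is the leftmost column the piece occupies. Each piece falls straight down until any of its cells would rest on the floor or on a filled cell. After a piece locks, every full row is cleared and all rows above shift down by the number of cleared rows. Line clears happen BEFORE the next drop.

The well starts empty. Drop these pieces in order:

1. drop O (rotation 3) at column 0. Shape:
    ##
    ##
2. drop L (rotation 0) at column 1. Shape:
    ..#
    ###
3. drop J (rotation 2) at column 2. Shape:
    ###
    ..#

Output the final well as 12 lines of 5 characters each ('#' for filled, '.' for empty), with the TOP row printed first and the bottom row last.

Drop 1: O rot3 at col 0 lands with bottom-row=0; cleared 0 line(s) (total 0); column heights now [2 2 0 0 0], max=2
Drop 2: L rot0 at col 1 lands with bottom-row=2; cleared 0 line(s) (total 0); column heights now [2 3 3 4 0], max=4
Drop 3: J rot2 at col 2 lands with bottom-row=3; cleared 0 line(s) (total 0); column heights now [2 3 5 5 5], max=5

Answer: .....
.....
.....
.....
.....
.....
.....
..###
...##
.###.
##...
##...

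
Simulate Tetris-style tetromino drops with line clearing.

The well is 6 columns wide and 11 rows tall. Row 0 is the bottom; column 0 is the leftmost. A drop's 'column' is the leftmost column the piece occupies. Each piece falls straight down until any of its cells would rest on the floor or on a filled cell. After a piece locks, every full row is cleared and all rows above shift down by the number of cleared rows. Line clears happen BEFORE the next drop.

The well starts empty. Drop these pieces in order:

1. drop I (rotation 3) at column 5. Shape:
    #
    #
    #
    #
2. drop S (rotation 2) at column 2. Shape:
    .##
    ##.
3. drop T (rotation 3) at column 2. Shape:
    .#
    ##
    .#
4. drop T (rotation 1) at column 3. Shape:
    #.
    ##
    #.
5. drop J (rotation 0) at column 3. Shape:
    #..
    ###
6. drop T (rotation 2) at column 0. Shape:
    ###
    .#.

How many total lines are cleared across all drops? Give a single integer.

Drop 1: I rot3 at col 5 lands with bottom-row=0; cleared 0 line(s) (total 0); column heights now [0 0 0 0 0 4], max=4
Drop 2: S rot2 at col 2 lands with bottom-row=0; cleared 0 line(s) (total 0); column heights now [0 0 1 2 2 4], max=4
Drop 3: T rot3 at col 2 lands with bottom-row=2; cleared 0 line(s) (total 0); column heights now [0 0 4 5 2 4], max=5
Drop 4: T rot1 at col 3 lands with bottom-row=5; cleared 0 line(s) (total 0); column heights now [0 0 4 8 7 4], max=8
Drop 5: J rot0 at col 3 lands with bottom-row=8; cleared 0 line(s) (total 0); column heights now [0 0 4 10 9 9], max=10
Drop 6: T rot2 at col 0 lands with bottom-row=3; cleared 0 line(s) (total 0); column heights now [5 5 5 10 9 9], max=10

Answer: 0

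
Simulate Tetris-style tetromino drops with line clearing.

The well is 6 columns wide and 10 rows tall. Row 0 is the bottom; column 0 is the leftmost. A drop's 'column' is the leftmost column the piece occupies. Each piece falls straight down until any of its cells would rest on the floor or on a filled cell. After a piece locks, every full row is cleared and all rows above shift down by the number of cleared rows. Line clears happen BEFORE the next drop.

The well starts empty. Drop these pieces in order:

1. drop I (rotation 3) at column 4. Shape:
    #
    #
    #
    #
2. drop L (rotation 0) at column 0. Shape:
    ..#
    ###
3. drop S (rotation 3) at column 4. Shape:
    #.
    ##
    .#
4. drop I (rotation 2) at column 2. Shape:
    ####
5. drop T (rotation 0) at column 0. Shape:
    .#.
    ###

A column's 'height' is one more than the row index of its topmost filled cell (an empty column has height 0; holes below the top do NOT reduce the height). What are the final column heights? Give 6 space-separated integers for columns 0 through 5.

Drop 1: I rot3 at col 4 lands with bottom-row=0; cleared 0 line(s) (total 0); column heights now [0 0 0 0 4 0], max=4
Drop 2: L rot0 at col 0 lands with bottom-row=0; cleared 0 line(s) (total 0); column heights now [1 1 2 0 4 0], max=4
Drop 3: S rot3 at col 4 lands with bottom-row=3; cleared 0 line(s) (total 0); column heights now [1 1 2 0 6 5], max=6
Drop 4: I rot2 at col 2 lands with bottom-row=6; cleared 0 line(s) (total 0); column heights now [1 1 7 7 7 7], max=7
Drop 5: T rot0 at col 0 lands with bottom-row=7; cleared 0 line(s) (total 0); column heights now [8 9 8 7 7 7], max=9

Answer: 8 9 8 7 7 7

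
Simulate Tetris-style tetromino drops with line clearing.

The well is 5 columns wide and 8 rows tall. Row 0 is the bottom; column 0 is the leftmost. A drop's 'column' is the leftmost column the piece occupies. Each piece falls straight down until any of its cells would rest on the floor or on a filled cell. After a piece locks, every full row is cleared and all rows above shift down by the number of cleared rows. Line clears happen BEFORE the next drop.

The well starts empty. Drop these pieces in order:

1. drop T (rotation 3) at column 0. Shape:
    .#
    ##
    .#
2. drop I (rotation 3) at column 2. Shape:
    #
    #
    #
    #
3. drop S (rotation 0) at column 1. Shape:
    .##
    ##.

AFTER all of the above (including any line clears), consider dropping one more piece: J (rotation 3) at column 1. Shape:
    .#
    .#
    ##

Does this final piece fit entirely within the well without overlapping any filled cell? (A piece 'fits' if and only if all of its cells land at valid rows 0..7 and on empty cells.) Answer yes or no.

Drop 1: T rot3 at col 0 lands with bottom-row=0; cleared 0 line(s) (total 0); column heights now [2 3 0 0 0], max=3
Drop 2: I rot3 at col 2 lands with bottom-row=0; cleared 0 line(s) (total 0); column heights now [2 3 4 0 0], max=4
Drop 3: S rot0 at col 1 lands with bottom-row=4; cleared 0 line(s) (total 0); column heights now [2 5 6 6 0], max=6
Test piece J rot3 at col 1 (width 2): heights before test = [2 5 6 6 0]; fits = False

Answer: no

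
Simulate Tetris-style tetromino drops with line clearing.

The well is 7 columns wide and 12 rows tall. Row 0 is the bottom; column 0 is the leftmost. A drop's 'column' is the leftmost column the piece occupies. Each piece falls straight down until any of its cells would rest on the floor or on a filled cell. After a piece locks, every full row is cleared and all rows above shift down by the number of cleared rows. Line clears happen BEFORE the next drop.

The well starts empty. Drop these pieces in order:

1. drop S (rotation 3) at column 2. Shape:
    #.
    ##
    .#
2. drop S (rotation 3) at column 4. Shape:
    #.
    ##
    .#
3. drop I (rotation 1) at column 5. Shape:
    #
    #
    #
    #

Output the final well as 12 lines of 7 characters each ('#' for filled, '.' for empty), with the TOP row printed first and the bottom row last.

Drop 1: S rot3 at col 2 lands with bottom-row=0; cleared 0 line(s) (total 0); column heights now [0 0 3 2 0 0 0], max=3
Drop 2: S rot3 at col 4 lands with bottom-row=0; cleared 0 line(s) (total 0); column heights now [0 0 3 2 3 2 0], max=3
Drop 3: I rot1 at col 5 lands with bottom-row=2; cleared 0 line(s) (total 0); column heights now [0 0 3 2 3 6 0], max=6

Answer: .......
.......
.......
.......
.......
.......
.....#.
.....#.
.....#.
..#.##.
..####.
...#.#.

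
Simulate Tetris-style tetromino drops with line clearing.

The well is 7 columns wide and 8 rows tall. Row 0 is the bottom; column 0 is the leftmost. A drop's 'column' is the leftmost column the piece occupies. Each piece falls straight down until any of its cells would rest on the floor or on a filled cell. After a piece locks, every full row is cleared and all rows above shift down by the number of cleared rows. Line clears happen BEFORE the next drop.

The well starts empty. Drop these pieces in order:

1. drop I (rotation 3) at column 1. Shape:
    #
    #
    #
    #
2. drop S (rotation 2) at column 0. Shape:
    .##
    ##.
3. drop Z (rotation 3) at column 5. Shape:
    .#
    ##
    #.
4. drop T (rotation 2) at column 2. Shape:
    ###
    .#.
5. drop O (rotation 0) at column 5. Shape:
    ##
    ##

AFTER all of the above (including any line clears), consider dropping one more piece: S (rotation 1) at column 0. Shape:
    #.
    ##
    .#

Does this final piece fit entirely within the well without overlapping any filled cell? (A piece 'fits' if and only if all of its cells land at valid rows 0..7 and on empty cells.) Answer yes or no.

Answer: no

Derivation:
Drop 1: I rot3 at col 1 lands with bottom-row=0; cleared 0 line(s) (total 0); column heights now [0 4 0 0 0 0 0], max=4
Drop 2: S rot2 at col 0 lands with bottom-row=4; cleared 0 line(s) (total 0); column heights now [5 6 6 0 0 0 0], max=6
Drop 3: Z rot3 at col 5 lands with bottom-row=0; cleared 0 line(s) (total 0); column heights now [5 6 6 0 0 2 3], max=6
Drop 4: T rot2 at col 2 lands with bottom-row=5; cleared 0 line(s) (total 0); column heights now [5 6 7 7 7 2 3], max=7
Drop 5: O rot0 at col 5 lands with bottom-row=3; cleared 0 line(s) (total 0); column heights now [5 6 7 7 7 5 5], max=7
Test piece S rot1 at col 0 (width 2): heights before test = [5 6 7 7 7 5 5]; fits = False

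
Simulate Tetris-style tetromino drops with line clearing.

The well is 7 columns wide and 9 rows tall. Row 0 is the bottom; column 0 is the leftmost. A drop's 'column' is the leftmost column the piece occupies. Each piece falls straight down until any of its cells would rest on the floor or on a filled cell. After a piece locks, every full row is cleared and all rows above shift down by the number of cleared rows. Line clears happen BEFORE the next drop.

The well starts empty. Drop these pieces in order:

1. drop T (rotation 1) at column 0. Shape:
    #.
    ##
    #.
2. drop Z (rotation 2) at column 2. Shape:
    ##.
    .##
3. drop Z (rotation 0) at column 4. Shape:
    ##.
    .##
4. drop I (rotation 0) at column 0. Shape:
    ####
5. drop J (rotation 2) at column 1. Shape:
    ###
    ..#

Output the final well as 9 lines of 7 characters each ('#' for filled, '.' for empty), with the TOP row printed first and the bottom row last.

Drop 1: T rot1 at col 0 lands with bottom-row=0; cleared 0 line(s) (total 0); column heights now [3 2 0 0 0 0 0], max=3
Drop 2: Z rot2 at col 2 lands with bottom-row=0; cleared 0 line(s) (total 0); column heights now [3 2 2 2 1 0 0], max=3
Drop 3: Z rot0 at col 4 lands with bottom-row=0; cleared 0 line(s) (total 0); column heights now [3 2 2 2 2 2 1], max=3
Drop 4: I rot0 at col 0 lands with bottom-row=3; cleared 0 line(s) (total 0); column heights now [4 4 4 4 2 2 1], max=4
Drop 5: J rot2 at col 1 lands with bottom-row=4; cleared 0 line(s) (total 0); column heights now [4 6 6 6 2 2 1], max=6

Answer: .......
.......
.......
.###...
...#...
####...
#......
######.
#..####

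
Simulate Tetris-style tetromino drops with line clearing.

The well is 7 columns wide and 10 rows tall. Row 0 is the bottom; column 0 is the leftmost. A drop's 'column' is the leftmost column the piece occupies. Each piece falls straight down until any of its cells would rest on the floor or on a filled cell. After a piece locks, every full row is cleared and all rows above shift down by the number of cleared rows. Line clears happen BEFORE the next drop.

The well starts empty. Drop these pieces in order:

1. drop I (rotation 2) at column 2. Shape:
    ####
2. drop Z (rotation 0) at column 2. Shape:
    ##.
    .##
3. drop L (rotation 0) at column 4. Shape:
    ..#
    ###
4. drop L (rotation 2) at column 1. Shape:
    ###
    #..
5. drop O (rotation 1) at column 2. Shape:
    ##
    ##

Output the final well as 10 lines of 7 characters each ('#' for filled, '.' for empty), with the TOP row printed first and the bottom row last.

Drop 1: I rot2 at col 2 lands with bottom-row=0; cleared 0 line(s) (total 0); column heights now [0 0 1 1 1 1 0], max=1
Drop 2: Z rot0 at col 2 lands with bottom-row=1; cleared 0 line(s) (total 0); column heights now [0 0 3 3 2 1 0], max=3
Drop 3: L rot0 at col 4 lands with bottom-row=2; cleared 0 line(s) (total 0); column heights now [0 0 3 3 3 3 4], max=4
Drop 4: L rot2 at col 1 lands with bottom-row=2; cleared 0 line(s) (total 0); column heights now [0 4 4 4 3 3 4], max=4
Drop 5: O rot1 at col 2 lands with bottom-row=4; cleared 0 line(s) (total 0); column heights now [0 4 6 6 3 3 4], max=6

Answer: .......
.......
.......
.......
..##...
..##...
.###..#
.######
...##..
..####.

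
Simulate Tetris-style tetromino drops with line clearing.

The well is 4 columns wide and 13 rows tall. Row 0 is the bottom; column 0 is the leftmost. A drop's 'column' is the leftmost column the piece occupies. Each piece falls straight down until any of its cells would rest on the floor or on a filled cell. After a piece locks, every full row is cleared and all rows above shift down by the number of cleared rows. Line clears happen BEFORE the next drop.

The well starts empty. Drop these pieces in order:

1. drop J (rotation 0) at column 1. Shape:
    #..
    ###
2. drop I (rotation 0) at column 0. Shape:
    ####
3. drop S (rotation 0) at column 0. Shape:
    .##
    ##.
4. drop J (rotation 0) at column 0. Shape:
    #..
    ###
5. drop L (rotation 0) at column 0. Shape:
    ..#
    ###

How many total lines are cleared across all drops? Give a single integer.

Drop 1: J rot0 at col 1 lands with bottom-row=0; cleared 0 line(s) (total 0); column heights now [0 2 1 1], max=2
Drop 2: I rot0 at col 0 lands with bottom-row=2; cleared 1 line(s) (total 1); column heights now [0 2 1 1], max=2
Drop 3: S rot0 at col 0 lands with bottom-row=2; cleared 0 line(s) (total 1); column heights now [3 4 4 1], max=4
Drop 4: J rot0 at col 0 lands with bottom-row=4; cleared 0 line(s) (total 1); column heights now [6 5 5 1], max=6
Drop 5: L rot0 at col 0 lands with bottom-row=6; cleared 0 line(s) (total 1); column heights now [7 7 8 1], max=8

Answer: 1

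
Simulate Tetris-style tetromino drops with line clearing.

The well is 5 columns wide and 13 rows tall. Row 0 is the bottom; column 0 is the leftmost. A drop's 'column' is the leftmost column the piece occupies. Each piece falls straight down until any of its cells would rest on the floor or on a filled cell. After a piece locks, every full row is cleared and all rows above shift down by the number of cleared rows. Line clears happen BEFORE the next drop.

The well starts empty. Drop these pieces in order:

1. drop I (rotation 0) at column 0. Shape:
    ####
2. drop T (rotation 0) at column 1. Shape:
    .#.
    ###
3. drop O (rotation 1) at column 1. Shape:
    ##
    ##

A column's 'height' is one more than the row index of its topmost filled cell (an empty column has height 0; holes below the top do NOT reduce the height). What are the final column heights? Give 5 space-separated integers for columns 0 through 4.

Answer: 1 5 5 2 0

Derivation:
Drop 1: I rot0 at col 0 lands with bottom-row=0; cleared 0 line(s) (total 0); column heights now [1 1 1 1 0], max=1
Drop 2: T rot0 at col 1 lands with bottom-row=1; cleared 0 line(s) (total 0); column heights now [1 2 3 2 0], max=3
Drop 3: O rot1 at col 1 lands with bottom-row=3; cleared 0 line(s) (total 0); column heights now [1 5 5 2 0], max=5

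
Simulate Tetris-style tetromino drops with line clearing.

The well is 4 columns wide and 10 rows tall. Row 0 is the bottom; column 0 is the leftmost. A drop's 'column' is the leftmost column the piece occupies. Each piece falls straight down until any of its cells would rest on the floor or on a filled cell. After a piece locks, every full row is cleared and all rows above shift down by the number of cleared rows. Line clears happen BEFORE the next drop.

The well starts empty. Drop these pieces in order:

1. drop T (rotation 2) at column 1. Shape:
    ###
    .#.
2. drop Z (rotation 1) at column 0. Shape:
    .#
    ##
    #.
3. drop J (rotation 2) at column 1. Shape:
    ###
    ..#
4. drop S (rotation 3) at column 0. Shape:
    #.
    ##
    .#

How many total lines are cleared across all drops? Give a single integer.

Answer: 1

Derivation:
Drop 1: T rot2 at col 1 lands with bottom-row=0; cleared 0 line(s) (total 0); column heights now [0 2 2 2], max=2
Drop 2: Z rot1 at col 0 lands with bottom-row=1; cleared 1 line(s) (total 1); column heights now [2 3 1 0], max=3
Drop 3: J rot2 at col 1 lands with bottom-row=2; cleared 0 line(s) (total 1); column heights now [2 4 4 4], max=4
Drop 4: S rot3 at col 0 lands with bottom-row=4; cleared 0 line(s) (total 1); column heights now [7 6 4 4], max=7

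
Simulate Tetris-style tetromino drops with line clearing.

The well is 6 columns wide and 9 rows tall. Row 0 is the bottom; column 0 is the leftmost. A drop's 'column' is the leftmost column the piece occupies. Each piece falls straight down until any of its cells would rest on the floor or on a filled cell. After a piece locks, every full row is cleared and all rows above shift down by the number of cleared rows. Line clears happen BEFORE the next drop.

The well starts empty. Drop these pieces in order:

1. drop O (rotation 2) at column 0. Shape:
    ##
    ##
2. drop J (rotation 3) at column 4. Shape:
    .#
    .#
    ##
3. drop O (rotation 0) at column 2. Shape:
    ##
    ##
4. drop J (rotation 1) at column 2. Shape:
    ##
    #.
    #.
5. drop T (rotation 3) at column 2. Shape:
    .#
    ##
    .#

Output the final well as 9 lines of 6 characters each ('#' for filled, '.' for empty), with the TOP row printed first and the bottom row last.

Answer: ......
......
...#..
..##..
...#..
..##..
..#...
..#..#
####.#

Derivation:
Drop 1: O rot2 at col 0 lands with bottom-row=0; cleared 0 line(s) (total 0); column heights now [2 2 0 0 0 0], max=2
Drop 2: J rot3 at col 4 lands with bottom-row=0; cleared 0 line(s) (total 0); column heights now [2 2 0 0 1 3], max=3
Drop 3: O rot0 at col 2 lands with bottom-row=0; cleared 1 line(s) (total 1); column heights now [1 1 1 1 0 2], max=2
Drop 4: J rot1 at col 2 lands with bottom-row=1; cleared 0 line(s) (total 1); column heights now [1 1 4 4 0 2], max=4
Drop 5: T rot3 at col 2 lands with bottom-row=4; cleared 0 line(s) (total 1); column heights now [1 1 6 7 0 2], max=7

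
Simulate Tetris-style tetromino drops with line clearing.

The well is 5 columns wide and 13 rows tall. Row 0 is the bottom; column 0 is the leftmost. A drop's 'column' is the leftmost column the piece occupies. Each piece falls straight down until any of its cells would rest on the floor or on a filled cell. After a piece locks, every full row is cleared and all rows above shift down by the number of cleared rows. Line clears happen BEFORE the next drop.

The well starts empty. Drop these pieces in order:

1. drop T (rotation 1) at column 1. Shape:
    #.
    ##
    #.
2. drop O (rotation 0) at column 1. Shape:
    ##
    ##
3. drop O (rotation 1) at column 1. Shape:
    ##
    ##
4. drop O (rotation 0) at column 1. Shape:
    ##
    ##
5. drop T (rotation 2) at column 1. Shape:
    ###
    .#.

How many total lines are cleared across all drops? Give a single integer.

Drop 1: T rot1 at col 1 lands with bottom-row=0; cleared 0 line(s) (total 0); column heights now [0 3 2 0 0], max=3
Drop 2: O rot0 at col 1 lands with bottom-row=3; cleared 0 line(s) (total 0); column heights now [0 5 5 0 0], max=5
Drop 3: O rot1 at col 1 lands with bottom-row=5; cleared 0 line(s) (total 0); column heights now [0 7 7 0 0], max=7
Drop 4: O rot0 at col 1 lands with bottom-row=7; cleared 0 line(s) (total 0); column heights now [0 9 9 0 0], max=9
Drop 5: T rot2 at col 1 lands with bottom-row=9; cleared 0 line(s) (total 0); column heights now [0 11 11 11 0], max=11

Answer: 0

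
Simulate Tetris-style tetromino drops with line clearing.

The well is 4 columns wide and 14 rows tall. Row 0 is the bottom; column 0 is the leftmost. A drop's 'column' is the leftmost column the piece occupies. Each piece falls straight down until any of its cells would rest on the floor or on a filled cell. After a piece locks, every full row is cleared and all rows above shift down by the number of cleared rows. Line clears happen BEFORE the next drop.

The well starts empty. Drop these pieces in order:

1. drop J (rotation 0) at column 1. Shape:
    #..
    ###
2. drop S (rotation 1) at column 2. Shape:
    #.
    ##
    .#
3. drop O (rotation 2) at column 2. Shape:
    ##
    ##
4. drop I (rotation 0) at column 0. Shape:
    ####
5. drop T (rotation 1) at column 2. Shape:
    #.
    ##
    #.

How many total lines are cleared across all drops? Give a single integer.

Answer: 1

Derivation:
Drop 1: J rot0 at col 1 lands with bottom-row=0; cleared 0 line(s) (total 0); column heights now [0 2 1 1], max=2
Drop 2: S rot1 at col 2 lands with bottom-row=1; cleared 0 line(s) (total 0); column heights now [0 2 4 3], max=4
Drop 3: O rot2 at col 2 lands with bottom-row=4; cleared 0 line(s) (total 0); column heights now [0 2 6 6], max=6
Drop 4: I rot0 at col 0 lands with bottom-row=6; cleared 1 line(s) (total 1); column heights now [0 2 6 6], max=6
Drop 5: T rot1 at col 2 lands with bottom-row=6; cleared 0 line(s) (total 1); column heights now [0 2 9 8], max=9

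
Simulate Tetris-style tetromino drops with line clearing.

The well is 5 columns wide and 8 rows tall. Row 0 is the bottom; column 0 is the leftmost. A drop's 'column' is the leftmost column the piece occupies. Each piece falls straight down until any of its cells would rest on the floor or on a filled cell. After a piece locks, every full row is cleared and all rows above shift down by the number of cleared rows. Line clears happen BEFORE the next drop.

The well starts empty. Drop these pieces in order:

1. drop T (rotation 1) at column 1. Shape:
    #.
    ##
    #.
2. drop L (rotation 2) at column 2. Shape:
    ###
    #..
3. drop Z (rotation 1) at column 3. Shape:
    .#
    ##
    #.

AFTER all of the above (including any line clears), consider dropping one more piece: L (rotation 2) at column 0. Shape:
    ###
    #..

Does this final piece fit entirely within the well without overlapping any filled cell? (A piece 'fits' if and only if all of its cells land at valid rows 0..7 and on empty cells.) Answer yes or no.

Drop 1: T rot1 at col 1 lands with bottom-row=0; cleared 0 line(s) (total 0); column heights now [0 3 2 0 0], max=3
Drop 2: L rot2 at col 2 lands with bottom-row=2; cleared 0 line(s) (total 0); column heights now [0 3 4 4 4], max=4
Drop 3: Z rot1 at col 3 lands with bottom-row=4; cleared 0 line(s) (total 0); column heights now [0 3 4 6 7], max=7
Test piece L rot2 at col 0 (width 3): heights before test = [0 3 4 6 7]; fits = True

Answer: yes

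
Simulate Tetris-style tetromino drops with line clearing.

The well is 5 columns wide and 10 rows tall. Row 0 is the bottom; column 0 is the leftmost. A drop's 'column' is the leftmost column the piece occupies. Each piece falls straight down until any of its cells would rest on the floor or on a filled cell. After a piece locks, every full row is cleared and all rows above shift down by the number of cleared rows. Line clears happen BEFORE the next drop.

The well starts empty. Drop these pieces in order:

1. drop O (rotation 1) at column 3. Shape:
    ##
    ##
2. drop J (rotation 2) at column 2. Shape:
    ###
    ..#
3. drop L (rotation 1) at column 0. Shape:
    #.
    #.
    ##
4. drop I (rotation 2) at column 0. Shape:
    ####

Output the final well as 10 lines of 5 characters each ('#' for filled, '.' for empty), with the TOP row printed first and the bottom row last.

Drop 1: O rot1 at col 3 lands with bottom-row=0; cleared 0 line(s) (total 0); column heights now [0 0 0 2 2], max=2
Drop 2: J rot2 at col 2 lands with bottom-row=2; cleared 0 line(s) (total 0); column heights now [0 0 4 4 4], max=4
Drop 3: L rot1 at col 0 lands with bottom-row=0; cleared 0 line(s) (total 0); column heights now [3 1 4 4 4], max=4
Drop 4: I rot2 at col 0 lands with bottom-row=4; cleared 0 line(s) (total 0); column heights now [5 5 5 5 4], max=5

Answer: .....
.....
.....
.....
.....
####.
..###
#...#
#..##
##.##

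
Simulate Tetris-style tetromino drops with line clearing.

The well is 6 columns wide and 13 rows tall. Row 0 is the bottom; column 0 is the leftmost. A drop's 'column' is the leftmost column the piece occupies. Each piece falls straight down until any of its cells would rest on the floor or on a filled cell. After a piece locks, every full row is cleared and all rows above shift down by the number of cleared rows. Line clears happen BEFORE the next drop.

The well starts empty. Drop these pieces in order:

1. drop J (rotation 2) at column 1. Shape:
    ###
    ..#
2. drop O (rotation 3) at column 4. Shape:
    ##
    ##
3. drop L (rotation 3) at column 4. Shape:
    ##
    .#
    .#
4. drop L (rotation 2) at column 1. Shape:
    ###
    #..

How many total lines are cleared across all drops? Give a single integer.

Answer: 0

Derivation:
Drop 1: J rot2 at col 1 lands with bottom-row=0; cleared 0 line(s) (total 0); column heights now [0 2 2 2 0 0], max=2
Drop 2: O rot3 at col 4 lands with bottom-row=0; cleared 0 line(s) (total 0); column heights now [0 2 2 2 2 2], max=2
Drop 3: L rot3 at col 4 lands with bottom-row=2; cleared 0 line(s) (total 0); column heights now [0 2 2 2 5 5], max=5
Drop 4: L rot2 at col 1 lands with bottom-row=2; cleared 0 line(s) (total 0); column heights now [0 4 4 4 5 5], max=5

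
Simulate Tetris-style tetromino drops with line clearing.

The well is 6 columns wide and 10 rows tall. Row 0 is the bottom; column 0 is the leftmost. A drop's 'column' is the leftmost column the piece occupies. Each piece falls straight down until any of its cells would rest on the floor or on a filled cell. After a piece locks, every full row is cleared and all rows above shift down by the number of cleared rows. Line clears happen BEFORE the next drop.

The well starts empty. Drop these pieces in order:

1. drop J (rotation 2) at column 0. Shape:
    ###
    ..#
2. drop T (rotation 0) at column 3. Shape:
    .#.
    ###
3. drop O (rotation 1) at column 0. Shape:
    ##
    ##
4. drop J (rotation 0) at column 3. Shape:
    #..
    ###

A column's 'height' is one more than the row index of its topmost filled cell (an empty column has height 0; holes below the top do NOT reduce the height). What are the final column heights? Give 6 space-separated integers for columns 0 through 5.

Answer: 4 4 2 4 3 3

Derivation:
Drop 1: J rot2 at col 0 lands with bottom-row=0; cleared 0 line(s) (total 0); column heights now [2 2 2 0 0 0], max=2
Drop 2: T rot0 at col 3 lands with bottom-row=0; cleared 0 line(s) (total 0); column heights now [2 2 2 1 2 1], max=2
Drop 3: O rot1 at col 0 lands with bottom-row=2; cleared 0 line(s) (total 0); column heights now [4 4 2 1 2 1], max=4
Drop 4: J rot0 at col 3 lands with bottom-row=2; cleared 0 line(s) (total 0); column heights now [4 4 2 4 3 3], max=4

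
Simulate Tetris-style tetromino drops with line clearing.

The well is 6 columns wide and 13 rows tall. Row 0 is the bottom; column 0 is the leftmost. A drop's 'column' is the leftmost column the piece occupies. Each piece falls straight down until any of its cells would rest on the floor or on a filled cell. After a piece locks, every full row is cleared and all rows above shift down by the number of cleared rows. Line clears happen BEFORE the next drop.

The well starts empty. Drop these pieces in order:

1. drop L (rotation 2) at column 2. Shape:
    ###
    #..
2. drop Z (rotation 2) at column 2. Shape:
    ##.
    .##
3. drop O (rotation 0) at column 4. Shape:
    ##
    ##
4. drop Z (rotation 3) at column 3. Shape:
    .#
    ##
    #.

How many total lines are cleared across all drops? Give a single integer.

Answer: 0

Derivation:
Drop 1: L rot2 at col 2 lands with bottom-row=0; cleared 0 line(s) (total 0); column heights now [0 0 2 2 2 0], max=2
Drop 2: Z rot2 at col 2 lands with bottom-row=2; cleared 0 line(s) (total 0); column heights now [0 0 4 4 3 0], max=4
Drop 3: O rot0 at col 4 lands with bottom-row=3; cleared 0 line(s) (total 0); column heights now [0 0 4 4 5 5], max=5
Drop 4: Z rot3 at col 3 lands with bottom-row=4; cleared 0 line(s) (total 0); column heights now [0 0 4 6 7 5], max=7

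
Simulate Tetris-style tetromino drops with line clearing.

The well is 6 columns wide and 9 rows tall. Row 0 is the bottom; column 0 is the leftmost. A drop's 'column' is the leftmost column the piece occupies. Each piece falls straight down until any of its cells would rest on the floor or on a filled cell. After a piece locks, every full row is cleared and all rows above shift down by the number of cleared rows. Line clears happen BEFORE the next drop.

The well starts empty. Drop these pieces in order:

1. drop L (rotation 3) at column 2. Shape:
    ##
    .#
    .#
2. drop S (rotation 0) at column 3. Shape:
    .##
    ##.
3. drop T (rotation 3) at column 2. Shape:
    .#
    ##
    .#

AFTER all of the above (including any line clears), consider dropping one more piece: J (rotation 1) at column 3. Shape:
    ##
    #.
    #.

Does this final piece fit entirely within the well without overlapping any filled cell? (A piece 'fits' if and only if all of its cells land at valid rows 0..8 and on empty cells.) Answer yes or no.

Drop 1: L rot3 at col 2 lands with bottom-row=0; cleared 0 line(s) (total 0); column heights now [0 0 3 3 0 0], max=3
Drop 2: S rot0 at col 3 lands with bottom-row=3; cleared 0 line(s) (total 0); column heights now [0 0 3 4 5 5], max=5
Drop 3: T rot3 at col 2 lands with bottom-row=4; cleared 0 line(s) (total 0); column heights now [0 0 6 7 5 5], max=7
Test piece J rot1 at col 3 (width 2): heights before test = [0 0 6 7 5 5]; fits = False

Answer: no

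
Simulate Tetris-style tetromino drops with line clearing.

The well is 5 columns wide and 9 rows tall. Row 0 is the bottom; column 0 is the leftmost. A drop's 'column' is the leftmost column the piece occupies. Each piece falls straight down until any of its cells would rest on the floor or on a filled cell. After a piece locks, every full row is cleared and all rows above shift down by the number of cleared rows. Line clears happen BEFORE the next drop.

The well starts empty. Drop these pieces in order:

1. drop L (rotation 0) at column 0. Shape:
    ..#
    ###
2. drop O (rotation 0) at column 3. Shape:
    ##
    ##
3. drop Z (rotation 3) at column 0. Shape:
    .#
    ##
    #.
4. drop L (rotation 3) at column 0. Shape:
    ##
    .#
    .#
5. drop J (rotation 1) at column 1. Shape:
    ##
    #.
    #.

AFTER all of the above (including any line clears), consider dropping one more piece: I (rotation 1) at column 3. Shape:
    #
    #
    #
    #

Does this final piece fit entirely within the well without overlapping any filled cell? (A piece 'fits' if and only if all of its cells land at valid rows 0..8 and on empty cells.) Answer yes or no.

Answer: yes

Derivation:
Drop 1: L rot0 at col 0 lands with bottom-row=0; cleared 0 line(s) (total 0); column heights now [1 1 2 0 0], max=2
Drop 2: O rot0 at col 3 lands with bottom-row=0; cleared 1 line(s) (total 1); column heights now [0 0 1 1 1], max=1
Drop 3: Z rot3 at col 0 lands with bottom-row=0; cleared 0 line(s) (total 1); column heights now [2 3 1 1 1], max=3
Drop 4: L rot3 at col 0 lands with bottom-row=3; cleared 0 line(s) (total 1); column heights now [6 6 1 1 1], max=6
Drop 5: J rot1 at col 1 lands with bottom-row=6; cleared 0 line(s) (total 1); column heights now [6 9 9 1 1], max=9
Test piece I rot1 at col 3 (width 1): heights before test = [6 9 9 1 1]; fits = True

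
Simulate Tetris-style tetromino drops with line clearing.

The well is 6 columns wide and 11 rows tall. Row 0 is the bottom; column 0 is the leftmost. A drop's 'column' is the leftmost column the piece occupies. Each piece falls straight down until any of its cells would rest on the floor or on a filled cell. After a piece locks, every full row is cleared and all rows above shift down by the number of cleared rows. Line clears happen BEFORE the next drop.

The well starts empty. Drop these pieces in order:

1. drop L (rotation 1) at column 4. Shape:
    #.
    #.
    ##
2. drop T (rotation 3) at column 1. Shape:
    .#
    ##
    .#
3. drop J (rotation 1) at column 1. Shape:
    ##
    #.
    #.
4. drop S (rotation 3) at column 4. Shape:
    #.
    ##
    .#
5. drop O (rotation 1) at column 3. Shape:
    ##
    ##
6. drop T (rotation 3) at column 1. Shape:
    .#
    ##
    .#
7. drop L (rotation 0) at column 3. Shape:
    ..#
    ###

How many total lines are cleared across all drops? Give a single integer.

Drop 1: L rot1 at col 4 lands with bottom-row=0; cleared 0 line(s) (total 0); column heights now [0 0 0 0 3 1], max=3
Drop 2: T rot3 at col 1 lands with bottom-row=0; cleared 0 line(s) (total 0); column heights now [0 2 3 0 3 1], max=3
Drop 3: J rot1 at col 1 lands with bottom-row=2; cleared 0 line(s) (total 0); column heights now [0 5 5 0 3 1], max=5
Drop 4: S rot3 at col 4 lands with bottom-row=2; cleared 0 line(s) (total 0); column heights now [0 5 5 0 5 4], max=5
Drop 5: O rot1 at col 3 lands with bottom-row=5; cleared 0 line(s) (total 0); column heights now [0 5 5 7 7 4], max=7
Drop 6: T rot3 at col 1 lands with bottom-row=5; cleared 0 line(s) (total 0); column heights now [0 7 8 7 7 4], max=8
Drop 7: L rot0 at col 3 lands with bottom-row=7; cleared 0 line(s) (total 0); column heights now [0 7 8 8 8 9], max=9

Answer: 0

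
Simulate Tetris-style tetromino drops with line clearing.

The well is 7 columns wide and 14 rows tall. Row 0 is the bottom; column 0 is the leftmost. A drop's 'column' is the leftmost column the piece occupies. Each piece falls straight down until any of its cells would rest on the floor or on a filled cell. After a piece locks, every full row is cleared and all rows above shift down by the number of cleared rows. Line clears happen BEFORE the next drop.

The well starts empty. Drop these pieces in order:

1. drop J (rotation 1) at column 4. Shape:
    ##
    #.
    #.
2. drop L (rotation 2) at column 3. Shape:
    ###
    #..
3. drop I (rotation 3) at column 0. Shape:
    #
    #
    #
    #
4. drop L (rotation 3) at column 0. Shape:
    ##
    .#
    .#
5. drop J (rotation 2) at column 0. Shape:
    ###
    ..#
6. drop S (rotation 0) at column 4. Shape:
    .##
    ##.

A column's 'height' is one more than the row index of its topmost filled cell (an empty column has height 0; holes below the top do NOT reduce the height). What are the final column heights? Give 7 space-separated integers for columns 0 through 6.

Answer: 6 6 6 4 5 6 6

Derivation:
Drop 1: J rot1 at col 4 lands with bottom-row=0; cleared 0 line(s) (total 0); column heights now [0 0 0 0 3 3 0], max=3
Drop 2: L rot2 at col 3 lands with bottom-row=2; cleared 0 line(s) (total 0); column heights now [0 0 0 4 4 4 0], max=4
Drop 3: I rot3 at col 0 lands with bottom-row=0; cleared 0 line(s) (total 0); column heights now [4 0 0 4 4 4 0], max=4
Drop 4: L rot3 at col 0 lands with bottom-row=2; cleared 0 line(s) (total 0); column heights now [5 5 0 4 4 4 0], max=5
Drop 5: J rot2 at col 0 lands with bottom-row=4; cleared 0 line(s) (total 0); column heights now [6 6 6 4 4 4 0], max=6
Drop 6: S rot0 at col 4 lands with bottom-row=4; cleared 0 line(s) (total 0); column heights now [6 6 6 4 5 6 6], max=6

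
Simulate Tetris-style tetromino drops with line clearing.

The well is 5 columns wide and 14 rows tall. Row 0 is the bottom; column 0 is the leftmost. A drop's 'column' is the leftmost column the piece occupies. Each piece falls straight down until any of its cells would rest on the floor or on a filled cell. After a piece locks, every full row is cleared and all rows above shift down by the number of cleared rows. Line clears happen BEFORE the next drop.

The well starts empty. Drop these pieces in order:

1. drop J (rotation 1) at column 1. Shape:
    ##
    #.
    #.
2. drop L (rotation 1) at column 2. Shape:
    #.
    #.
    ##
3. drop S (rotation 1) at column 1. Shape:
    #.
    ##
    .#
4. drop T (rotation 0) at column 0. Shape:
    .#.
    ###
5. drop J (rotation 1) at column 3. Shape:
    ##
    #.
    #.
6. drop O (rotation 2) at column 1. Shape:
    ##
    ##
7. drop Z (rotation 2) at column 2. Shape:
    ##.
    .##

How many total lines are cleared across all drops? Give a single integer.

Answer: 0

Derivation:
Drop 1: J rot1 at col 1 lands with bottom-row=0; cleared 0 line(s) (total 0); column heights now [0 3 3 0 0], max=3
Drop 2: L rot1 at col 2 lands with bottom-row=3; cleared 0 line(s) (total 0); column heights now [0 3 6 4 0], max=6
Drop 3: S rot1 at col 1 lands with bottom-row=6; cleared 0 line(s) (total 0); column heights now [0 9 8 4 0], max=9
Drop 4: T rot0 at col 0 lands with bottom-row=9; cleared 0 line(s) (total 0); column heights now [10 11 10 4 0], max=11
Drop 5: J rot1 at col 3 lands with bottom-row=4; cleared 0 line(s) (total 0); column heights now [10 11 10 7 7], max=11
Drop 6: O rot2 at col 1 lands with bottom-row=11; cleared 0 line(s) (total 0); column heights now [10 13 13 7 7], max=13
Drop 7: Z rot2 at col 2 lands with bottom-row=12; cleared 0 line(s) (total 0); column heights now [10 13 14 14 13], max=14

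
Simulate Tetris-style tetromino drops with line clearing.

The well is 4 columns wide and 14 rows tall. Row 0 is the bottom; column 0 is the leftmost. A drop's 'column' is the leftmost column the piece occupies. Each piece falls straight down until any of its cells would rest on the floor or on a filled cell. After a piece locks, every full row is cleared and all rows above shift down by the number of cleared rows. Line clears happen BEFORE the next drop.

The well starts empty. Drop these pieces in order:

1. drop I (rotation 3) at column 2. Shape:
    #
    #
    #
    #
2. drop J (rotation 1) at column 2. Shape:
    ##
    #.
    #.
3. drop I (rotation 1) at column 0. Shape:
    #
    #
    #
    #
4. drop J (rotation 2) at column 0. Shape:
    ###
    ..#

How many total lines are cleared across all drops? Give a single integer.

Answer: 0

Derivation:
Drop 1: I rot3 at col 2 lands with bottom-row=0; cleared 0 line(s) (total 0); column heights now [0 0 4 0], max=4
Drop 2: J rot1 at col 2 lands with bottom-row=4; cleared 0 line(s) (total 0); column heights now [0 0 7 7], max=7
Drop 3: I rot1 at col 0 lands with bottom-row=0; cleared 0 line(s) (total 0); column heights now [4 0 7 7], max=7
Drop 4: J rot2 at col 0 lands with bottom-row=7; cleared 0 line(s) (total 0); column heights now [9 9 9 7], max=9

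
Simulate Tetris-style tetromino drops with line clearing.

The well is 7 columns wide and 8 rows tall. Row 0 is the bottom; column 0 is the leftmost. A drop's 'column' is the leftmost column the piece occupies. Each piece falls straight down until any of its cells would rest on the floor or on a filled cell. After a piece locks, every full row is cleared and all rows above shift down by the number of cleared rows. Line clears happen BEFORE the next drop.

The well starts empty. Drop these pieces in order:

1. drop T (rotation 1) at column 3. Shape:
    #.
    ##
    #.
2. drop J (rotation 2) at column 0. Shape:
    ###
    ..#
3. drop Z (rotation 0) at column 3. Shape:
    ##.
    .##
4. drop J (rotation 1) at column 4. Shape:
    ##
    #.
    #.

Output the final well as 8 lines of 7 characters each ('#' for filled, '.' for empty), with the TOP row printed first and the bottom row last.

Answer: .......
....##.
....#..
....#..
...##..
...###.
#####..
..##...

Derivation:
Drop 1: T rot1 at col 3 lands with bottom-row=0; cleared 0 line(s) (total 0); column heights now [0 0 0 3 2 0 0], max=3
Drop 2: J rot2 at col 0 lands with bottom-row=0; cleared 0 line(s) (total 0); column heights now [2 2 2 3 2 0 0], max=3
Drop 3: Z rot0 at col 3 lands with bottom-row=2; cleared 0 line(s) (total 0); column heights now [2 2 2 4 4 3 0], max=4
Drop 4: J rot1 at col 4 lands with bottom-row=4; cleared 0 line(s) (total 0); column heights now [2 2 2 4 7 7 0], max=7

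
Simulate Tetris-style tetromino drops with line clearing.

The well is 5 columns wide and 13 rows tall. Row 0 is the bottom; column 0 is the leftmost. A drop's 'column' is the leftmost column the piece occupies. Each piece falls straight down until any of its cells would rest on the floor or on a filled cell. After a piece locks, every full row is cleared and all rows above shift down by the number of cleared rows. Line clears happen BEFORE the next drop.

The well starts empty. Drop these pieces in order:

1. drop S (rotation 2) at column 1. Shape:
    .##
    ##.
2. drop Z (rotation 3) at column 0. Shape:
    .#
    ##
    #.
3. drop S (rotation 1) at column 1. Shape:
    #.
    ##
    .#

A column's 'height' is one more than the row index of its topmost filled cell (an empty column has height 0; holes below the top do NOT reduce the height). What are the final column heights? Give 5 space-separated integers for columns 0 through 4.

Answer: 2 5 4 2 0

Derivation:
Drop 1: S rot2 at col 1 lands with bottom-row=0; cleared 0 line(s) (total 0); column heights now [0 1 2 2 0], max=2
Drop 2: Z rot3 at col 0 lands with bottom-row=0; cleared 0 line(s) (total 0); column heights now [2 3 2 2 0], max=3
Drop 3: S rot1 at col 1 lands with bottom-row=2; cleared 0 line(s) (total 0); column heights now [2 5 4 2 0], max=5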